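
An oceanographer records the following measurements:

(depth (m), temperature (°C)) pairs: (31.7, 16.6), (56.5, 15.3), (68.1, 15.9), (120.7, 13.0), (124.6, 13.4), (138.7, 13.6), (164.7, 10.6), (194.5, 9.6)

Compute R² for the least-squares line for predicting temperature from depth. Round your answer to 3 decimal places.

n = 8, Σx = 899.5, Σy = 108, Σxy = 11211.54, Σx² = 123122.43, Σy² = 1500.5
Sxx = Σx² − (Σx)²/n = 123122.43 − 101137.53125 = 21984.89875
Sxy = Σxy − (Σx)(Σy)/n = 11211.54 − 12143.25 = -931.71
Syy = Σy² − (Σy)²/n = 1500.5 − 1458 = 42.5
R² = Sxy²/(Sxx·Syy) = (-931.71)²/(21984.89875·42.5) = 0.929069

0.929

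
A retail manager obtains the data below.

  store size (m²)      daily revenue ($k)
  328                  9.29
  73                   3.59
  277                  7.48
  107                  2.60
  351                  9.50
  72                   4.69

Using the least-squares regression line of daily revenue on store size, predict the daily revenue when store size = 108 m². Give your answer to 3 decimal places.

4.188

n = 6, Σx = 1208, Σy = 37.15, Σxy = 9331.53, Σx² = 329476
Sxx = Σx² − (Σx)²/n = 329476 − 243210.666667 = 86265.333333
Sxy = Σxy − (Σx)(Σy)/n = 9331.53 − 7479.533333 = 1851.996667
b = Sxy/Sxx = 1851.996667/86265.333333 = 0.021469
a = ȳ − b·x̄ = 6.191667 − 0.021469·201.333333 = 1.869320
ŷ(108) = a + b·108 = 1.869320 + 0.021469·108 = 4.187930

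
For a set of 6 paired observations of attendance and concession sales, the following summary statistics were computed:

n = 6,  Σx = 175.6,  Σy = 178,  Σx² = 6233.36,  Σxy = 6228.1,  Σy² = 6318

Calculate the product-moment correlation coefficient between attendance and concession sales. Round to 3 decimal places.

Sxx = Σx² − (Σx)²/n = 6233.36 − 5139.226667 = 1094.133333
Sxy = Σxy − (Σx)(Σy)/n = 6228.1 − 5209.466667 = 1018.633333
Syy = Σy² − (Σy)²/n = 6318 − 5280.666667 = 1037.333333
r = Sxy/√(Sxx·Syy) = 1018.633333/√(1134980.977778) = 1018.633333/1065.354860 = 0.956145

0.956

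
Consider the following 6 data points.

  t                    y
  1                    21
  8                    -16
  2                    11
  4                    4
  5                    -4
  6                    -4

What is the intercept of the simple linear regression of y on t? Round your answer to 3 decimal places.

23.450

n = 6, Σx = 26, Σy = 12, Σxy = -113, Σx² = 146
Sxx = Σx² − (Σx)²/n = 146 − 112.666667 = 33.333333
Sxy = Σxy − (Σx)(Σy)/n = -113 − 52 = -165
b = Sxy/Sxx = -165/33.333333 = -4.95
a = ȳ − b·x̄ = 2 − (-4.95)·4.333333 = 23.45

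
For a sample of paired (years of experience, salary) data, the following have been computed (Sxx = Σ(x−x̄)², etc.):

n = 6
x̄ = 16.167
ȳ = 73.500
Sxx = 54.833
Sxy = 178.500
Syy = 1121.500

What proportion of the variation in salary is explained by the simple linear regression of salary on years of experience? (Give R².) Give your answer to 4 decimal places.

R² = Sxy²/(Sxx·Syy) = (178.5)²/(54.833·1121.5) = 0.518126

0.5181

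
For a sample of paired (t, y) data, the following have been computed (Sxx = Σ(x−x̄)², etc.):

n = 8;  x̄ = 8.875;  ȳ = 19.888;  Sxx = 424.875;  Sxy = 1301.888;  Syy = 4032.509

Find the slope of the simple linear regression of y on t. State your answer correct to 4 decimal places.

b = Sxy/Sxx = 1301.888/424.875 = 3.064167

3.0642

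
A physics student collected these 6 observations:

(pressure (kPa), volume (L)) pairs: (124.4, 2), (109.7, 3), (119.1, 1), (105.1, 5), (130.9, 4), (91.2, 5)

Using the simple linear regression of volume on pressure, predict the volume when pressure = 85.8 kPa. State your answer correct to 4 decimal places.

n = 6, Σx = 680.4, Σy = 20, Σxy = 2202.1, Σx² = 78192.52
Sxx = Σx² − (Σx)²/n = 78192.52 − 77157.36 = 1035.16
Sxy = Σxy − (Σx)(Σy)/n = 2202.1 − 2268 = -65.9
b = Sxy/Sxx = -65.9/1035.16 = -0.063662
a = ȳ − b·x̄ = 3.333333 − (-0.063662)·113.4 = 10.552565
ŷ(85.8) = a + b·85.8 = 10.552565 + (-0.063662)·85.8 = 5.090395

5.0904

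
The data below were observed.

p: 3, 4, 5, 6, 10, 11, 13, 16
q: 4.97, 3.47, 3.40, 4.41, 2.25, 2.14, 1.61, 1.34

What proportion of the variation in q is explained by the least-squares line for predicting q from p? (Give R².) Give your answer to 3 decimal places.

0.844

n = 8, Σx = 68, Σy = 23.59, Σxy = 160.66, Σx² = 732, Σy² = 81.7797
Sxx = Σx² − (Σx)²/n = 732 − 578 = 154
Sxy = Σxy − (Σx)(Σy)/n = 160.66 − 200.515 = -39.855
Syy = Σy² − (Σy)²/n = 81.7797 − 69.561013 = 12.218687
R² = Sxy²/(Sxx·Syy) = (-39.855)²/(154·12.218687) = 0.844151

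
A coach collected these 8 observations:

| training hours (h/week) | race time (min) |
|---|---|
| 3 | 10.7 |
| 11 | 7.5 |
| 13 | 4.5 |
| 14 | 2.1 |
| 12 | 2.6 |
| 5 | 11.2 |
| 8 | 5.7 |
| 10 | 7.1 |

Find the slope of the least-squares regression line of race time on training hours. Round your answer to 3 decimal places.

n = 8, Σx = 76, Σy = 51.4, Σxy = 406.3, Σx² = 828
Sxx = Σx² − (Σx)²/n = 828 − 722 = 106
Sxy = Σxy − (Σx)(Σy)/n = 406.3 − 488.3 = -82
b = Sxy/Sxx = -82/106 = -0.773585

-0.774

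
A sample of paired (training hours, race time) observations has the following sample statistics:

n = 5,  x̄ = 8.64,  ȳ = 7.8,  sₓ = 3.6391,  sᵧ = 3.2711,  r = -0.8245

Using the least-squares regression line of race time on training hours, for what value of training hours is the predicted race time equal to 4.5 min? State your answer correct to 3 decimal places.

b = r · sᵧ/sₓ = -0.8245 · 3.2711/3.6391 = -0.741123
a = ȳ − b·x̄ = 7.8 − (-0.741123)·8.64 = 14.203306
Set a + b·x = 4.5: x = (4.5 − 14.203306) / (-0.741123) = 13.092700

13.093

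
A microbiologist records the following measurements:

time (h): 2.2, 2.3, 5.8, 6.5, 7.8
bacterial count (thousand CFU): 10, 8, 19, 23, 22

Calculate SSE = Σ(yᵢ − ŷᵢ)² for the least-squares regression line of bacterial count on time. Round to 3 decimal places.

n = 5, Σx = 24.6, Σy = 82, Σxy = 471.7, Σx² = 146.86, Σy² = 1538
Sxx = Σx² − (Σx)²/n = 146.86 − 121.032 = 25.828
Sxy = Σxy − (Σx)(Σy)/n = 471.7 − 403.44 = 68.26
Syy = Σy² − (Σy)²/n = 1538 − 1344.8 = 193.2
b = Sxy/Sxx = 68.26/25.828 = 2.642868
SSE = Syy − b·Sxy = 193.2 − 2.642868·68.26 = 12.797816

12.798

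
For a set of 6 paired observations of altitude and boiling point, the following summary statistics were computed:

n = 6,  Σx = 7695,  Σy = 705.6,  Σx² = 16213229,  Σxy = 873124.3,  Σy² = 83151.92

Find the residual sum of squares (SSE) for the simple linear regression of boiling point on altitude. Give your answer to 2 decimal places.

13.89

Sxx = Σx² − (Σx)²/n = 16213229 − 9868837.5 = 6344391.5
Sxy = Σxy − (Σx)(Σy)/n = 873124.3 − 904932 = -31807.7
Syy = Σy² − (Σy)²/n = 83151.92 − 82978.56 = 173.36
b = Sxy/Sxx = -31807.7/6344391.5 = -0.005014
SSE = Syy − b·Sxy = 173.36 − (-0.005014)·(-31807.7) = 13.891629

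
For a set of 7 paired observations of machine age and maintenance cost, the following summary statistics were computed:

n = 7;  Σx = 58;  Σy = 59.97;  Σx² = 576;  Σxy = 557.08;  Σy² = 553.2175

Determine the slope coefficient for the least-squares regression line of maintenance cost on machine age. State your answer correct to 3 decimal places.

Sxx = Σx² − (Σx)²/n = 576 − 480.571429 = 95.428571
Sxy = Σxy − (Σx)(Σy)/n = 557.08 − 496.894286 = 60.185714
b = Sxy/Sxx = 60.185714/95.428571 = 0.630689

0.631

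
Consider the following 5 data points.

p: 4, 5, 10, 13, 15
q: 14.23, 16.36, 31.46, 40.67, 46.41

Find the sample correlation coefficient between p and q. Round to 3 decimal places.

n = 5, Σx = 47, Σy = 149.13, Σxy = 1678.18, Σx² = 535, Σy² = 5267.8111
Sxx = Σx² − (Σx)²/n = 535 − 441.8 = 93.2
Sxy = Σxy − (Σx)(Σy)/n = 1678.18 − 1401.822 = 276.358
Syy = Σy² − (Σy)²/n = 5267.8111 − 4447.95138 = 819.85972
r = Sxy/√(Sxx·Syy) = 276.358/√(76410.925904) = 276.358/276.425263 = 0.999757

1.000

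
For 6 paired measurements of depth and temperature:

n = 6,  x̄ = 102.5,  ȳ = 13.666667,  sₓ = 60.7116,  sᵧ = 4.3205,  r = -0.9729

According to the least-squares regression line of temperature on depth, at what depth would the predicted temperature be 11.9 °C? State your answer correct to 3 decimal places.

b = r · sᵧ/sₓ = -0.9729 · 4.3205/60.7116 = -0.069236
a = ȳ − b·x̄ = 13.666667 − (-0.069236)·102.5 = 20.763334
Set a + b·x = 11.9: x = (11.9 − 20.763334) / (-0.069236) = 128.016680

128.017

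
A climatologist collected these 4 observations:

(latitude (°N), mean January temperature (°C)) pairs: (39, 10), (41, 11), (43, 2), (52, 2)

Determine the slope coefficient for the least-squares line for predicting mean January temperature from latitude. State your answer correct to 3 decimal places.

-0.635

n = 4, Σx = 175, Σy = 25, Σxy = 1031, Σx² = 7755
Sxx = Σx² − (Σx)²/n = 7755 − 7656.25 = 98.75
Sxy = Σxy − (Σx)(Σy)/n = 1031 − 1093.75 = -62.75
b = Sxy/Sxx = -62.75/98.75 = -0.635443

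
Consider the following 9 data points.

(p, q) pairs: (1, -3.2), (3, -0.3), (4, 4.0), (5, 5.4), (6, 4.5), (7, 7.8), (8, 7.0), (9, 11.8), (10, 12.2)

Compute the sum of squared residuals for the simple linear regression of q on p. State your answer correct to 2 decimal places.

n = 9, Σx = 53, Σy = 49.2, Σxy = 404.7, Σx² = 381, Σy² = 473.66
Sxx = Σx² − (Σx)²/n = 381 − 312.111111 = 68.888889
Sxy = Σxy − (Σx)(Σy)/n = 404.7 − 289.733333 = 114.966667
Syy = Σy² − (Σy)²/n = 473.66 − 268.96 = 204.7
b = Sxy/Sxx = 114.966667/68.888889 = 1.668871
SSE = Syy − b·Sxy = 204.7 − 1.668871·114.966667 = 12.835468

12.84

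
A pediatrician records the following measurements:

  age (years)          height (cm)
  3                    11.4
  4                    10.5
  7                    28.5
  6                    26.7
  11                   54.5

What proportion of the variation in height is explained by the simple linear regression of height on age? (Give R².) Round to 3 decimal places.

n = 5, Σx = 31, Σy = 131.6, Σxy = 1035.4, Σx² = 231, Σy² = 4735.6
Sxx = Σx² − (Σx)²/n = 231 − 192.2 = 38.8
Sxy = Σxy − (Σx)(Σy)/n = 1035.4 − 815.92 = 219.48
Syy = Σy² − (Σy)²/n = 4735.6 − 3463.712 = 1271.888
R² = Sxy²/(Sxx·Syy) = (219.48)²/(38.8·1271.888) = 0.976134

0.976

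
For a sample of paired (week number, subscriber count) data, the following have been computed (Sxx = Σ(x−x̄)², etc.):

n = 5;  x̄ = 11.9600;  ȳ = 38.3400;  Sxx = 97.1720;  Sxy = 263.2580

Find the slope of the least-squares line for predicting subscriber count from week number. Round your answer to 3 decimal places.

b = Sxy/Sxx = 263.258/97.172 = 2.709196

2.709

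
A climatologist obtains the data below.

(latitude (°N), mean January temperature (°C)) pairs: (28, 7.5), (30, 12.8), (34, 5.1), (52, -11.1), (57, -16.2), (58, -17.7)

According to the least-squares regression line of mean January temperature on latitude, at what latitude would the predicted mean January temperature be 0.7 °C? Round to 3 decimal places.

38.926

n = 6, Σx = 259, Σy = -19.6, Σxy = -1759.8, Σx² = 12157
Sxx = Σx² − (Σx)²/n = 12157 − 11180.166667 = 976.833333
Sxy = Σxy − (Σx)(Σy)/n = -1759.8 − (-846.066667) = -913.733333
b = Sxy/Sxx = -913.733333/976.833333 = -0.935404
a = ȳ − b·x̄ = -3.266667 − (-0.935404)·43.166667 = 37.111585
Set a + b·x = 0.7: x = (0.7 − 37.111585) / (-0.935404) = 38.926073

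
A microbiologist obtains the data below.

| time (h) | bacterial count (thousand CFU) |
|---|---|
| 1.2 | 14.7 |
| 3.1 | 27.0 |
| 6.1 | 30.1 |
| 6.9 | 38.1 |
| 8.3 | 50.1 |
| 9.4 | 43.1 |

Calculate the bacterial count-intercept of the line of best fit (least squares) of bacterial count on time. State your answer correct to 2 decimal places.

n = 6, Σx = 35, Σy = 203.1, Σxy = 1368.81, Σx² = 253.12
Sxx = Σx² − (Σx)²/n = 253.12 − 204.166667 = 48.953333
Sxy = Σxy − (Σx)(Σy)/n = 1368.81 − 1184.75 = 184.06
b = Sxy/Sxx = 184.06/48.953333 = 3.759907
a = ȳ − b·x̄ = 33.85 − 3.759907·5.833333 = 11.917207

11.92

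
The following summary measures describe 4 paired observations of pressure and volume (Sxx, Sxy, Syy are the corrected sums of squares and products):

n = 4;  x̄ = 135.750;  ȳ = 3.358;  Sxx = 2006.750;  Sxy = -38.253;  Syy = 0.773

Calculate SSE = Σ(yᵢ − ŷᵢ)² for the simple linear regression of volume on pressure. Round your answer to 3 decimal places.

b = Sxy/Sxx = -38.253/2006.75 = -0.019062
SSE = Syy − b·Sxy = 0.773 − (-0.019062)·(-38.253) = 0.043815

0.044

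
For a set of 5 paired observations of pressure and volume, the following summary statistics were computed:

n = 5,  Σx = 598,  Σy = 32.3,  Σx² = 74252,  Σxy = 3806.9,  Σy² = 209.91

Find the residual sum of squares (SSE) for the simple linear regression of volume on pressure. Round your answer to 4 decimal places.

Sxx = Σx² − (Σx)²/n = 74252 − 71520.8 = 2731.2
Sxy = Σxy − (Σx)(Σy)/n = 3806.9 − 3863.08 = -56.18
Syy = Σy² − (Σy)²/n = 209.91 − 208.658 = 1.252
b = Sxy/Sxx = -56.18/2731.2 = -0.020570
SSE = Syy − b·Sxy = 1.252 − (-0.020570)·(-56.18) = 0.096394

0.0964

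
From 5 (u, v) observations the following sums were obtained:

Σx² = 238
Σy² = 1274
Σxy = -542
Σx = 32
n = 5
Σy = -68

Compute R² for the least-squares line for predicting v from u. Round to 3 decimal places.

Sxx = Σx² − (Σx)²/n = 238 − 204.8 = 33.2
Sxy = Σxy − (Σx)(Σy)/n = -542 − (-435.2) = -106.8
Syy = Σy² − (Σy)²/n = 1274 − 924.8 = 349.2
R² = Sxy²/(Sxx·Syy) = (-106.8)²/(33.2·349.2) = 0.983853

0.984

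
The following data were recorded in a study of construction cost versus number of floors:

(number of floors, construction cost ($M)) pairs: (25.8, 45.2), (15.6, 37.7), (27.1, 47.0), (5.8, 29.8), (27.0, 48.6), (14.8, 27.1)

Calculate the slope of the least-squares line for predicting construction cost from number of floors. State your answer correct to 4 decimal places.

0.9486

n = 6, Σx = 116.1, Σy = 235.4, Σxy = 4914.1, Σx² = 2625.09
Sxx = Σx² − (Σx)²/n = 2625.09 − 2246.535 = 378.555
Sxy = Σxy − (Σx)(Σy)/n = 4914.1 − 4554.99 = 359.11
b = Sxy/Sxx = 359.11/378.555 = 0.948634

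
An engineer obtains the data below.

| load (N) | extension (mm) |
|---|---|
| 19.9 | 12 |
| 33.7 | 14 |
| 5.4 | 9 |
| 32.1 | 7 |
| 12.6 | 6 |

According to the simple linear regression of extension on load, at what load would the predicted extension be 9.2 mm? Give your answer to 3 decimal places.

16.993

n = 5, Σx = 103.7, Σy = 48, Σxy = 1059.5, Σx² = 2750.03
Sxx = Σx² − (Σx)²/n = 2750.03 − 2150.738 = 599.292
Sxy = Σxy − (Σx)(Σy)/n = 1059.5 − 995.52 = 63.98
b = Sxy/Sxx = 63.98/599.292 = 0.106759
a = ȳ − b·x̄ = 9.6 − 0.106759·20.74 = 7.385812
Set a + b·x = 9.2: x = (9.2 − 7.385812) / 0.106759 = 16.993254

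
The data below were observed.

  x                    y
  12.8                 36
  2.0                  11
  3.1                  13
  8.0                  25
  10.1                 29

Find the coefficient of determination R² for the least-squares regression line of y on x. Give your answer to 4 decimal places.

0.9987

n = 5, Σx = 36, Σy = 114, Σxy = 1016, Σx² = 343.46, Σy² = 3052
Sxx = Σx² − (Σx)²/n = 343.46 − 259.2 = 84.26
Sxy = Σxy − (Σx)(Σy)/n = 1016 − 820.8 = 195.2
Syy = Σy² − (Σy)²/n = 3052 − 2599.2 = 452.8
R² = Sxy²/(Sxx·Syy) = (195.2)²/(84.26·452.8) = 0.998692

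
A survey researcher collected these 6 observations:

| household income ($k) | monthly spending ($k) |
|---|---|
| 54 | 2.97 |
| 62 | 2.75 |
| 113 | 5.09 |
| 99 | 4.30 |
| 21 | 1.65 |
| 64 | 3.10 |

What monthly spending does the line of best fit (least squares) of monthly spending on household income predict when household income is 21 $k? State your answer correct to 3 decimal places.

1.571

n = 6, Σx = 413, Σy = 19.86, Σxy = 1564.8, Σx² = 33867
Sxx = Σx² − (Σx)²/n = 33867 − 28428.166667 = 5438.833333
Sxy = Σxy − (Σx)(Σy)/n = 1564.8 − 1367.03 = 197.77
b = Sxy/Sxx = 197.77/5438.833333 = 0.036363
a = ȳ − b·x̄ = 3.31 − 0.036363·68.833333 = 0.807043
ŷ(21) = a + b·21 = 0.807043 + 0.036363·21 = 1.570657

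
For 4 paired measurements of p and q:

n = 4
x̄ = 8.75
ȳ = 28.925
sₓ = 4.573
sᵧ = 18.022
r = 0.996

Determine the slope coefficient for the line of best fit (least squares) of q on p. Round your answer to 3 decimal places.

3.925

b = r · sᵧ/sₓ = 0.996 · 18.022/4.573 = 3.925194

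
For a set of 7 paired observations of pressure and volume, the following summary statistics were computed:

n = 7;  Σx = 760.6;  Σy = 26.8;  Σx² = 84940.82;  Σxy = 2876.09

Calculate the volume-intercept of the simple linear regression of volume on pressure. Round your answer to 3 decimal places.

Sxx = Σx² − (Σx)²/n = 84940.82 − 82644.622857 = 2296.197143
Sxy = Σxy − (Σx)(Σy)/n = 2876.09 − 2912.011429 = -35.921429
b = Sxy/Sxx = -35.921429/2296.197143 = -0.015644
a = ȳ − b·x̄ = 3.828571 − (-0.015644)·108.657143 = 5.528391

5.528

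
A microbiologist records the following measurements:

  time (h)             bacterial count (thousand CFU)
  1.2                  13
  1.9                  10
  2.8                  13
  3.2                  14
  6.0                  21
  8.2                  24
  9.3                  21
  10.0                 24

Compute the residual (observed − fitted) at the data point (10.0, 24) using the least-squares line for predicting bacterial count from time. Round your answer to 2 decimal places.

n = 8, Σx = 42.6, Σy = 140, Σxy = 873.9, Σx² = 312.86
Sxx = Σx² − (Σx)²/n = 312.86 − 226.845 = 86.015
Sxy = Σxy − (Σx)(Σy)/n = 873.9 − 745.5 = 128.4
b = Sxy/Sxx = 128.4/86.015 = 1.492763
a = ȳ − b·x̄ = 17.5 − 1.492763·5.325 = 9.551038
ŷ(10.0) = 9.551038 + 1.492763·10 = 24.478667
residual = y − ŷ = 24 − 24.478667 = -0.478667

-0.48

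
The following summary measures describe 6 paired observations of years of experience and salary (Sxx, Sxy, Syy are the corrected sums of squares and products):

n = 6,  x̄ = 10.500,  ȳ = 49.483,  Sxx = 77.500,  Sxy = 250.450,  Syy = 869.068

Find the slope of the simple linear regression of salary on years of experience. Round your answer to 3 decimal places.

3.232

b = Sxy/Sxx = 250.45/77.5 = 3.231613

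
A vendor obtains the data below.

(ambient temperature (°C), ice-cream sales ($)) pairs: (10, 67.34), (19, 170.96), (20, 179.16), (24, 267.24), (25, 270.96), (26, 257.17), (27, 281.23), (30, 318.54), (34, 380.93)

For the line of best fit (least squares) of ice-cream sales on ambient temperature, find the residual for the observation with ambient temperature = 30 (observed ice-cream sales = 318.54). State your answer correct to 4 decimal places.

n = 9, Σx = 215, Σy = 2193.53, Σxy = 57480.05, Σx² = 5523
Sxx = Σx² − (Σx)²/n = 5523 − 5136.111111 = 386.888889
Sxy = Σxy − (Σx)(Σy)/n = 57480.05 − 52400.994444 = 5079.055556
b = Sxy/Sxx = 5079.055556/386.888889 = 13.127944
a = ȳ − b·x̄ = 243.725556 − 13.127944·23.888889 = -69.886433
ŷ(30) = -69.886433 + 13.127944·30 = 323.951878
residual = y − ŷ = 318.54 − 323.951878 = -5.411878

-5.4119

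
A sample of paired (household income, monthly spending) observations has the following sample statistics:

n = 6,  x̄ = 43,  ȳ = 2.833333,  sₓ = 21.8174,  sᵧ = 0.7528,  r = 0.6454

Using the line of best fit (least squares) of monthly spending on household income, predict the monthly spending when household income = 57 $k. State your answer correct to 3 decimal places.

3.145

b = r · sᵧ/sₓ = 0.6454 · 0.7528/21.8174 = 0.022269
a = ȳ − b·x̄ = 2.833333 − 0.022269·43 = 1.875755
ŷ(57) = a + b·57 = 1.875755 + 0.022269·57 = 3.145102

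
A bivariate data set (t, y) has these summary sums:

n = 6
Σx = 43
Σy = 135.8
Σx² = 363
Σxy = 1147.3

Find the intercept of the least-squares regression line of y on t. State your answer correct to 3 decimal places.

Sxx = Σx² − (Σx)²/n = 363 − 308.166667 = 54.833333
Sxy = Σxy − (Σx)(Σy)/n = 1147.3 − 973.233333 = 174.066667
b = Sxy/Sxx = 174.066667/54.833333 = 3.174468
a = ȳ − b·x̄ = 22.633333 − 3.174468·7.166667 = -0.117021

-0.117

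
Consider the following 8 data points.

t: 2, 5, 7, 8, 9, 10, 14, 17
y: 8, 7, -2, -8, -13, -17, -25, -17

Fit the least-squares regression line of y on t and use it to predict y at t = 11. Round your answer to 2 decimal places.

-12.75

n = 8, Σx = 72, Σy = -67, Σxy = -953, Σx² = 808
Sxx = Σx² − (Σx)²/n = 808 − 648 = 160
Sxy = Σxy − (Σx)(Σy)/n = -953 − (-603) = -350
b = Sxy/Sxx = -350/160 = -2.1875
a = ȳ − b·x̄ = -8.375 − (-2.1875)·9 = 11.3125
ŷ(11) = a + b·11 = 11.3125 + (-2.1875)·11 = -12.75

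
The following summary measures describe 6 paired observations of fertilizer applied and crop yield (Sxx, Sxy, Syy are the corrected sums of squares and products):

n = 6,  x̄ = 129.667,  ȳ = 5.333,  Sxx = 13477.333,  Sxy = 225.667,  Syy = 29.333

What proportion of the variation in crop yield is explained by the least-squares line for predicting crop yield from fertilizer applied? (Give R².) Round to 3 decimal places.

R² = Sxy²/(Sxx·Syy) = (225.667)²/(13477.333·29.333) = 0.128818

0.129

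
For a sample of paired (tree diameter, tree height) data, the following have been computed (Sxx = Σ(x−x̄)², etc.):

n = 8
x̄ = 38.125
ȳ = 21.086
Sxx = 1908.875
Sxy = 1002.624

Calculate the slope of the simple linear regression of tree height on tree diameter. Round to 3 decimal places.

0.525

b = Sxy/Sxx = 1002.624/1908.875 = 0.525243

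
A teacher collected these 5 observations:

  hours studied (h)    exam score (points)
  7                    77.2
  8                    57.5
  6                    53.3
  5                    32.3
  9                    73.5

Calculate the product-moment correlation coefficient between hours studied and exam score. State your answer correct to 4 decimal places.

n = 5, Σx = 35, Σy = 293.8, Σxy = 2143.2, Σx² = 255, Σy² = 18552.52
Sxx = Σx² − (Σx)²/n = 255 − 245 = 10
Sxy = Σxy − (Σx)(Σy)/n = 2143.2 − 2056.6 = 86.6
Syy = Σy² − (Σy)²/n = 18552.52 − 17263.688 = 1288.832
r = Sxy/√(Sxx·Syy) = 86.6/√(12888.32) = 86.6/113.526737 = 0.762816

0.7628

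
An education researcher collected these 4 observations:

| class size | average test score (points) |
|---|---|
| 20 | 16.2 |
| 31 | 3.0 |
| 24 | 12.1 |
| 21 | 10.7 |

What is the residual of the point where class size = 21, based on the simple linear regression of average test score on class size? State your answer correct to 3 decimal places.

-2.877

n = 4, Σx = 96, Σy = 42, Σxy = 932.1, Σx² = 2378
Sxx = Σx² − (Σx)²/n = 2378 − 2304 = 74
Sxy = Σxy − (Σx)(Σy)/n = 932.1 − 1008 = -75.9
b = Sxy/Sxx = -75.9/74 = -1.025676
a = ȳ − b·x̄ = 10.5 − (-1.025676)·24 = 35.116216
ŷ(21) = 35.116216 + (-1.025676)·21 = 13.577027
residual = y − ŷ = 10.7 − 13.577027 = -2.877027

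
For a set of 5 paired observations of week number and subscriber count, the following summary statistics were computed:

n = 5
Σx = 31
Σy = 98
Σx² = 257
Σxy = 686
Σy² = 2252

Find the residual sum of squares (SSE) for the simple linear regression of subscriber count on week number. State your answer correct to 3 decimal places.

Sxx = Σx² − (Σx)²/n = 257 − 192.2 = 64.8
Sxy = Σxy − (Σx)(Σy)/n = 686 − 607.6 = 78.4
Syy = Σy² − (Σy)²/n = 2252 − 1920.8 = 331.2
b = Sxy/Sxx = 78.4/64.8 = 1.209877
SSE = Syy − b·Sxy = 331.2 − 1.209877·78.4 = 236.345679

236.346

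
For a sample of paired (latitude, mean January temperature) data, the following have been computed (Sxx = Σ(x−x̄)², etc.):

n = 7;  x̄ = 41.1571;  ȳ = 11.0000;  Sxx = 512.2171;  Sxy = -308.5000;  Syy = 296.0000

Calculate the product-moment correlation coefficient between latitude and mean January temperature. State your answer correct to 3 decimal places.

-0.792

r = Sxy/√(Sxx·Syy) = -308.5/√(151616.2616) = -308.5/389.379329 = -0.792287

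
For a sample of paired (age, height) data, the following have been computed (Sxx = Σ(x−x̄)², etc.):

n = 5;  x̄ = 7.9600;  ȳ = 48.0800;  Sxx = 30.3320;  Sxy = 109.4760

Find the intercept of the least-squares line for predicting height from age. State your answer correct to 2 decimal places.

b = Sxy/Sxx = 109.476/30.332 = 3.609258
a = ȳ − b·x̄ = 48.08 − 3.609258·7.96 = 19.350310

19.35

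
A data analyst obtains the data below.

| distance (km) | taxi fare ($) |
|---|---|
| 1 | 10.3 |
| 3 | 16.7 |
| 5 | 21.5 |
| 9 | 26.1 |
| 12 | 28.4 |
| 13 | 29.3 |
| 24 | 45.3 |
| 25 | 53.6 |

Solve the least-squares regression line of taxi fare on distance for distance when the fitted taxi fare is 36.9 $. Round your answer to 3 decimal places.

n = 8, Σx = 92, Σy = 231.2, Σxy = 3551.7, Σx² = 1630
Sxx = Σx² − (Σx)²/n = 1630 − 1058 = 572
Sxy = Σxy − (Σx)(Σy)/n = 3551.7 − 2658.8 = 892.9
b = Sxy/Sxx = 892.9/572 = 1.561014
a = ȳ − b·x̄ = 28.9 − 1.561014·11.5 = 10.948339
Set a + b·x = 36.9: x = (36.9 − 10.948339) / 1.561014 = 16.624874

16.625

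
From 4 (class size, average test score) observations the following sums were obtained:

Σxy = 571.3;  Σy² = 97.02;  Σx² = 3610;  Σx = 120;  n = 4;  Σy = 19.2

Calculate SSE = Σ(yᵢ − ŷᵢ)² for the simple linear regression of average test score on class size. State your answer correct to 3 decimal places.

Sxx = Σx² − (Σx)²/n = 3610 − 3600 = 10
Sxy = Σxy − (Σx)(Σy)/n = 571.3 − 576 = -4.7
Syy = Σy² − (Σy)²/n = 97.02 − 92.16 = 4.86
b = Sxy/Sxx = -4.7/10 = -0.47
SSE = Syy − b·Sxy = 4.86 − (-0.47)·(-4.7) = 2.651

2.651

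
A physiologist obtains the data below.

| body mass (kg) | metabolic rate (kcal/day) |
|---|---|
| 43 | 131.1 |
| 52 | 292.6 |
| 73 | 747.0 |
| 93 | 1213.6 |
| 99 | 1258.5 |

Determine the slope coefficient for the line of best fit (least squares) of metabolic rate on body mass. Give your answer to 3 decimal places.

20.961

n = 5, Σx = 360, Σy = 3642.8, Σxy = 312839.8, Σx² = 28332
Sxx = Σx² − (Σx)²/n = 28332 − 25920 = 2412
Sxy = Σxy − (Σx)(Σy)/n = 312839.8 − 262281.6 = 50558.2
b = Sxy/Sxx = 50558.2/2412 = 20.961111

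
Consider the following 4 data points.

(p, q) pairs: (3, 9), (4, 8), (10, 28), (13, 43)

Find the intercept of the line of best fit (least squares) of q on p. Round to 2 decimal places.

-3.87

n = 4, Σx = 30, Σy = 88, Σxy = 898, Σx² = 294
Sxx = Σx² − (Σx)²/n = 294 − 225 = 69
Sxy = Σxy − (Σx)(Σy)/n = 898 − 660 = 238
b = Sxy/Sxx = 238/69 = 3.449275
a = ȳ − b·x̄ = 22 − 3.449275·7.5 = -3.869565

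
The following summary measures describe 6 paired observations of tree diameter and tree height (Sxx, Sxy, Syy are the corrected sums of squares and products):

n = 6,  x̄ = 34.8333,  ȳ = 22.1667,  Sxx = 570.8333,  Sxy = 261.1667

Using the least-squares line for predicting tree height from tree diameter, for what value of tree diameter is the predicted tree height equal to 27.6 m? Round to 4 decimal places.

b = Sxy/Sxx = 261.1667/570.8333 = 0.457518
a = ȳ − b·x̄ = 22.1667 − 0.457518·34.8333 = 6.229827
Set a + b·x = 27.6: x = (27.6 − 6.229827) / 0.457518 = 46.708890

46.7089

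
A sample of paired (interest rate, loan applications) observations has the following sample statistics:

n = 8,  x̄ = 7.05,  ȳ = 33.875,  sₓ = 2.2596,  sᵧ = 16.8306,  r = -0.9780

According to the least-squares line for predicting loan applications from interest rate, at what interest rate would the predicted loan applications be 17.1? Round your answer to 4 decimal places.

b = r · sᵧ/sₓ = -0.978 · 16.8306/2.2596 = -7.284620
a = ȳ − b·x̄ = 33.875 − (-7.284620)·7.05 = 85.231569
Set a + b·x = 17.1: x = (17.1 − 85.231569) / (-7.284620) = 9.352797

9.3528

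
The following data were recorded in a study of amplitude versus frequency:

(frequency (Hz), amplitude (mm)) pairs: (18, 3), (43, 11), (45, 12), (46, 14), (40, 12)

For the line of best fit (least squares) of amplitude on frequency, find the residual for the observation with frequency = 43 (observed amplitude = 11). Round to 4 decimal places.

n = 5, Σx = 192, Σy = 52, Σxy = 2191, Σx² = 7914
Sxx = Σx² − (Σx)²/n = 7914 − 7372.8 = 541.2
Sxy = Σxy − (Σx)(Σy)/n = 2191 − 1996.8 = 194.2
b = Sxy/Sxx = 194.2/541.2 = 0.358832
a = ȳ − b·x̄ = 10.4 − 0.358832·38.4 = -3.379157
ŷ(43) = -3.379157 + 0.358832·43 = 12.050628
residual = y − ŷ = 11 − 12.050628 = -1.050628

-1.0506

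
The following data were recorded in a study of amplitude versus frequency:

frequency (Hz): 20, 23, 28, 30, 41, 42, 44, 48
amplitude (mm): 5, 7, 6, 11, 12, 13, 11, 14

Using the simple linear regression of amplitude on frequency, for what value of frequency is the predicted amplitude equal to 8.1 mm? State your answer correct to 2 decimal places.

n = 8, Σx = 276, Σy = 79, Σxy = 2953, Σx² = 10298
Sxx = Σx² − (Σx)²/n = 10298 − 9522 = 776
Sxy = Σxy − (Σx)(Σy)/n = 2953 − 2725.5 = 227.5
b = Sxy/Sxx = 227.5/776 = 0.293170
a = ȳ − b·x̄ = 9.875 − 0.293170·34.5 = -0.239369
Set a + b·x = 8.1: x = (8.1 − (-0.239369)) / 0.293170 = 28.445495

28.45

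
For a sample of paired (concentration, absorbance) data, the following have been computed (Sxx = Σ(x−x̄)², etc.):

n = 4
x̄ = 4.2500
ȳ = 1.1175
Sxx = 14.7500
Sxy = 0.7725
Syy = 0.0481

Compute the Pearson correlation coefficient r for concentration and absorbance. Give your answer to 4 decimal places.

0.9171

r = Sxy/√(Sxx·Syy) = 0.7725/√(0.709475) = 0.7725/0.842303 = 0.917128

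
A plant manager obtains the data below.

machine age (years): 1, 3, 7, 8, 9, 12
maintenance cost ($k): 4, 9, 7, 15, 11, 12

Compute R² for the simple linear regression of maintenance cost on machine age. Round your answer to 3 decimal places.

0.518

n = 6, Σx = 40, Σy = 58, Σxy = 443, Σx² = 348, Σy² = 636
Sxx = Σx² − (Σx)²/n = 348 − 266.666667 = 81.333333
Sxy = Σxy − (Σx)(Σy)/n = 443 − 386.666667 = 56.333333
Syy = Σy² − (Σy)²/n = 636 − 560.666667 = 75.333333
R² = Sxy²/(Sxx·Syy) = (56.333333)²/(81.333333·75.333333) = 0.517935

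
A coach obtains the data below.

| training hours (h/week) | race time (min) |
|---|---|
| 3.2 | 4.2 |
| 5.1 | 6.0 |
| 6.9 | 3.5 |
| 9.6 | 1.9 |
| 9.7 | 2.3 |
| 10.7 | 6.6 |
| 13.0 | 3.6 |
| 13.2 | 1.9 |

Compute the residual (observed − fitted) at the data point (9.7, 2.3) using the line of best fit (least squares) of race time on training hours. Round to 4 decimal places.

-1.3088

n = 8, Σx = 71.4, Σy = 30, Σxy = 251.24, Σx² = 727.84
Sxx = Σx² − (Σx)²/n = 727.84 − 637.245 = 90.595
Sxy = Σxy − (Σx)(Σy)/n = 251.24 − 267.75 = -16.51
b = Sxy/Sxx = -16.51/90.595 = -0.182240
a = ȳ − b·x̄ = 3.75 − (-0.182240)·8.925 = 5.376489
ŷ(9.7) = 5.376489 + (-0.182240)·9.7 = 3.608764
residual = y − ŷ = 2.3 − 3.608764 = -1.308764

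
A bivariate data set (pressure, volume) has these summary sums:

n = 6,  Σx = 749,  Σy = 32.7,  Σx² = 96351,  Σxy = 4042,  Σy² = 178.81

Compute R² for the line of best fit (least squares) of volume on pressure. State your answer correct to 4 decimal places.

Sxx = Σx² − (Σx)²/n = 96351 − 93500.166667 = 2850.833333
Sxy = Σxy − (Σx)(Σy)/n = 4042 − 4082.05 = -40.05
Syy = Σy² − (Σy)²/n = 178.81 − 178.215 = 0.595
R² = Sxy²/(Sxx·Syy) = (-40.05)²/(2850.833333·0.595) = 0.945619

0.9456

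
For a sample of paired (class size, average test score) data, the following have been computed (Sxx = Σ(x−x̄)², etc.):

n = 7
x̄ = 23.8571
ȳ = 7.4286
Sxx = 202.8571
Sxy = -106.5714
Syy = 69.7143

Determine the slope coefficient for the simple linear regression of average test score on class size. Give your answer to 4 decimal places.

b = Sxy/Sxx = -106.5714/202.8571 = -0.525352

-0.5254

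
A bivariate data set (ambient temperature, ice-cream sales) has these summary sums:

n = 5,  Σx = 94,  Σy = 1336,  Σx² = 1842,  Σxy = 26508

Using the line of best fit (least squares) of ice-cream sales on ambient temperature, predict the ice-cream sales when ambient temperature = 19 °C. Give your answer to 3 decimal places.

270.920

Sxx = Σx² − (Σx)²/n = 1842 − 1767.2 = 74.8
Sxy = Σxy − (Σx)(Σy)/n = 26508 − 25116.8 = 1391.2
b = Sxy/Sxx = 1391.2/74.8 = 18.598930
a = ȳ − b·x̄ = 267.2 − 18.598930·18.8 = -82.459893
ŷ(19) = a + b·19 = -82.459893 + 18.598930·19 = 270.919786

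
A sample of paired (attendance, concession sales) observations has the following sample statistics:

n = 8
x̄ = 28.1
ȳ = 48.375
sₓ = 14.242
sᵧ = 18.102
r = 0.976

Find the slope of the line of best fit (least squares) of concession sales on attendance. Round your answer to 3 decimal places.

b = r · sᵧ/sₓ = 0.976 · 18.102/14.242 = 1.240525

1.241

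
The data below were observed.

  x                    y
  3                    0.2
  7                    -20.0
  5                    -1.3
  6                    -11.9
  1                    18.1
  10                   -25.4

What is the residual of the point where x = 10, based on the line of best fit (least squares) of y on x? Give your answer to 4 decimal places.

3.8554

n = 6, Σx = 32, Σy = -40.3, Σxy = -453.2, Σx² = 220
Sxx = Σx² − (Σx)²/n = 220 − 170.666667 = 49.333333
Sxy = Σxy − (Σx)(Σy)/n = -453.2 − (-214.933333) = -238.266667
b = Sxy/Sxx = -238.266667/49.333333 = -4.829730
a = ȳ − b·x̄ = -6.716667 − (-4.829730)·5.333333 = 19.041892
ŷ(10) = 19.041892 + (-4.829730)·10 = -29.255405
residual = y − ŷ = -25.4 − (-29.255405) = 3.855405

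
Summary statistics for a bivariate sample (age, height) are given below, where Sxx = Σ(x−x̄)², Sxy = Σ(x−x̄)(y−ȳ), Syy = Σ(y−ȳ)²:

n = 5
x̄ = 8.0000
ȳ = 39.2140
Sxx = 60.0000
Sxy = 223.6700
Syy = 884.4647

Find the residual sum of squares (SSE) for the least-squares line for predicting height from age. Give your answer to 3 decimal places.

50.660

b = Sxy/Sxx = 223.67/60 = 3.727833
SSE = Syy − b·Sxy = 884.4647 − 3.727833·223.67 = 50.660218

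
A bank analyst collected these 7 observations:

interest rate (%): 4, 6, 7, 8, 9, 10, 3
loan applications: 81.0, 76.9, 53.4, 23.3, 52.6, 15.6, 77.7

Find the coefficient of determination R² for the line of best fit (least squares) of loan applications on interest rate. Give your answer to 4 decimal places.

0.7200

n = 7, Σx = 47, Σy = 380.5, Σxy = 2208.1, Σx² = 355, Σy² = 24916.47
Sxx = Σx² − (Σx)²/n = 355 − 315.571429 = 39.428571
Sxy = Σxy − (Σx)(Σy)/n = 2208.1 − 2554.785714 = -346.685714
Syy = Σy² − (Σy)²/n = 24916.47 − 20682.892857 = 4233.577143
R² = Sxy²/(Sxx·Syy) = (-346.685714)²/(39.428571·4233.577143) = 0.720035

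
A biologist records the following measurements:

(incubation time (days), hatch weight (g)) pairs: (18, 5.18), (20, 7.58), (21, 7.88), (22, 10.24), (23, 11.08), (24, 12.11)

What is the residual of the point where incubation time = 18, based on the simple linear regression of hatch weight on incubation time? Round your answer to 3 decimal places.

0.109

n = 6, Σx = 128, Σy = 54.07, Σxy = 1181.08, Σx² = 2754
Sxx = Σx² − (Σx)²/n = 2754 − 2730.666667 = 23.333333
Sxy = Σxy − (Σx)(Σy)/n = 1181.08 − 1153.493333 = 27.586667
b = Sxy/Sxx = 27.586667/23.333333 = 1.182286
a = ȳ − b·x̄ = 9.011667 − 1.182286·21.333333 = -16.210429
ŷ(18) = -16.210429 + 1.182286·18 = 5.070714
residual = y − ŷ = 5.18 − 5.070714 = 0.109286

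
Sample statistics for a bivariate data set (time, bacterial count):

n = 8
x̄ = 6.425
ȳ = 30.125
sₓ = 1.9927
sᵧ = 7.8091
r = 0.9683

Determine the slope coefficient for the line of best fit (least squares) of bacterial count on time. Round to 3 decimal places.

b = r · sᵧ/sₓ = 0.9683 · 7.8091/1.9927 = 3.794626

3.795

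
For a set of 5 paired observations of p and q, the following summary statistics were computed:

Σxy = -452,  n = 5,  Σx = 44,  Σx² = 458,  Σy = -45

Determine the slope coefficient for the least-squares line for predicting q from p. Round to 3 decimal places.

Sxx = Σx² − (Σx)²/n = 458 − 387.2 = 70.8
Sxy = Σxy − (Σx)(Σy)/n = -452 − (-396) = -56
b = Sxy/Sxx = -56/70.8 = -0.790960

-0.791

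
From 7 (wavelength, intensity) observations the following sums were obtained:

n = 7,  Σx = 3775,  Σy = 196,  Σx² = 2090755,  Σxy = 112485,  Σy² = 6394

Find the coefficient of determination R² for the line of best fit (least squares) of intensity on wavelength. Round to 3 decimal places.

Sxx = Σx² − (Σx)²/n = 2090755 − 2035803.571429 = 54951.428571
Sxy = Σxy − (Σx)(Σy)/n = 112485 − 105700 = 6785
Syy = Σy² − (Σy)²/n = 6394 − 5488 = 906
R² = Sxy²/(Sxx·Syy) = (6785)²/(54951.428571·906) = 0.924682

0.925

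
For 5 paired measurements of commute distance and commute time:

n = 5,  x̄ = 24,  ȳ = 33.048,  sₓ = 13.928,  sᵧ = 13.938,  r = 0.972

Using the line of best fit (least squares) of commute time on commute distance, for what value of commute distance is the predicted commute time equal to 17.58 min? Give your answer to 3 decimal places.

8.098

b = r · sᵧ/sₓ = 0.972 · 13.938/13.928 = 0.972698
a = ȳ − b·x̄ = 33.048 − 0.972698·24 = 9.703251
Set a + b·x = 17.58: x = (17.58 − 9.703251) / 0.972698 = 8.097837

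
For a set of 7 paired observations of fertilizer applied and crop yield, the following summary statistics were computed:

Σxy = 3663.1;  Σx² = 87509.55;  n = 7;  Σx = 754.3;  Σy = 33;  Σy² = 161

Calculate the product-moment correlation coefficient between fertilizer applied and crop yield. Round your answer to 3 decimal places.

Sxx = Σx² − (Σx)²/n = 87509.55 − 81281.212857 = 6228.337143
Sxy = Σxy − (Σx)(Σy)/n = 3663.1 − 3555.985714 = 107.114286
Syy = Σy² − (Σy)²/n = 161 − 155.571429 = 5.428571
r = Sxy/√(Sxx·Syy) = 107.114286/√(33810.973061) = 107.114286/183.877603 = 0.582530

0.583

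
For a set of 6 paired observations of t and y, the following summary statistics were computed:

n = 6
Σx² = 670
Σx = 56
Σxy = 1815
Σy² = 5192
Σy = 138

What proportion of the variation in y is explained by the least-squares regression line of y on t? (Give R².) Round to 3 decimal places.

0.934

Sxx = Σx² − (Σx)²/n = 670 − 522.666667 = 147.333333
Sxy = Σxy − (Σx)(Σy)/n = 1815 − 1288 = 527
Syy = Σy² − (Σy)²/n = 5192 − 3174 = 2018
R² = Sxy²/(Sxx·Syy) = (527)²/(147.333333·2018) = 0.934112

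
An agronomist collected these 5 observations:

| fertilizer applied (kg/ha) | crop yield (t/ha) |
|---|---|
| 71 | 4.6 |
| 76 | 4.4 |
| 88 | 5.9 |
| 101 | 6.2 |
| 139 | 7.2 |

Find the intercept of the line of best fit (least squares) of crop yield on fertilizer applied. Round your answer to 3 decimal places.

1.848

n = 5, Σx = 475, Σy = 28.3, Σxy = 2807.2, Σx² = 48083
Sxx = Σx² − (Σx)²/n = 48083 − 45125 = 2958
Sxy = Σxy − (Σx)(Σy)/n = 2807.2 − 2688.5 = 118.7
b = Sxy/Sxx = 118.7/2958 = 0.040128
a = ȳ − b·x̄ = 5.66 − 0.040128·95 = 1.847796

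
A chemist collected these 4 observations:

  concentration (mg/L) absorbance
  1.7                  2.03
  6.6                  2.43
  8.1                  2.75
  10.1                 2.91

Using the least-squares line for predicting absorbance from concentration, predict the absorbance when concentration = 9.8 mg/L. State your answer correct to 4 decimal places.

2.8689

n = 4, Σx = 26.5, Σy = 10.12, Σxy = 71.155, Σx² = 214.07
Sxx = Σx² − (Σx)²/n = 214.07 − 175.5625 = 38.5075
Sxy = Σxy − (Σx)(Σy)/n = 71.155 − 67.045 = 4.11
b = Sxy/Sxx = 4.11/38.5075 = 0.106732
a = ȳ − b·x̄ = 2.53 − 0.106732·6.625 = 1.822897
ŷ(9.8) = a + b·9.8 = 1.822897 + 0.106732·9.8 = 2.868876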